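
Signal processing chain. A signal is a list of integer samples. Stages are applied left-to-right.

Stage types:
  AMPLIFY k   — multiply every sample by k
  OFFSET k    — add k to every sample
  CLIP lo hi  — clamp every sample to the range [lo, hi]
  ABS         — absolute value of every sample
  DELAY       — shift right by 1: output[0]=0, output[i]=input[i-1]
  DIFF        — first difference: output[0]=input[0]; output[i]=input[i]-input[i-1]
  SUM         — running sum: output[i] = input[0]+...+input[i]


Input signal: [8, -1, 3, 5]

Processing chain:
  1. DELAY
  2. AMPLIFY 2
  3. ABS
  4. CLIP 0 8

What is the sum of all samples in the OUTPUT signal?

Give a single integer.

Answer: 16

Derivation:
Input: [8, -1, 3, 5]
Stage 1 (DELAY): [0, 8, -1, 3] = [0, 8, -1, 3] -> [0, 8, -1, 3]
Stage 2 (AMPLIFY 2): 0*2=0, 8*2=16, -1*2=-2, 3*2=6 -> [0, 16, -2, 6]
Stage 3 (ABS): |0|=0, |16|=16, |-2|=2, |6|=6 -> [0, 16, 2, 6]
Stage 4 (CLIP 0 8): clip(0,0,8)=0, clip(16,0,8)=8, clip(2,0,8)=2, clip(6,0,8)=6 -> [0, 8, 2, 6]
Output sum: 16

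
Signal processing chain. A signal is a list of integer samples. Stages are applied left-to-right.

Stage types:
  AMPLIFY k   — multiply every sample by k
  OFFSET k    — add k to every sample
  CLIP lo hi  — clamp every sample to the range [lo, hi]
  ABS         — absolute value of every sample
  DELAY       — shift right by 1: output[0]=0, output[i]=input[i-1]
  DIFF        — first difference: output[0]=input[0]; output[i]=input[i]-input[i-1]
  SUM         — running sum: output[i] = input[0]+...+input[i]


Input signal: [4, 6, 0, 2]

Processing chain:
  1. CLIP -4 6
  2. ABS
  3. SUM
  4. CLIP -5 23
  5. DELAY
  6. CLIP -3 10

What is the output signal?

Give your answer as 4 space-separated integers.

Answer: 0 4 10 10

Derivation:
Input: [4, 6, 0, 2]
Stage 1 (CLIP -4 6): clip(4,-4,6)=4, clip(6,-4,6)=6, clip(0,-4,6)=0, clip(2,-4,6)=2 -> [4, 6, 0, 2]
Stage 2 (ABS): |4|=4, |6|=6, |0|=0, |2|=2 -> [4, 6, 0, 2]
Stage 3 (SUM): sum[0..0]=4, sum[0..1]=10, sum[0..2]=10, sum[0..3]=12 -> [4, 10, 10, 12]
Stage 4 (CLIP -5 23): clip(4,-5,23)=4, clip(10,-5,23)=10, clip(10,-5,23)=10, clip(12,-5,23)=12 -> [4, 10, 10, 12]
Stage 5 (DELAY): [0, 4, 10, 10] = [0, 4, 10, 10] -> [0, 4, 10, 10]
Stage 6 (CLIP -3 10): clip(0,-3,10)=0, clip(4,-3,10)=4, clip(10,-3,10)=10, clip(10,-3,10)=10 -> [0, 4, 10, 10]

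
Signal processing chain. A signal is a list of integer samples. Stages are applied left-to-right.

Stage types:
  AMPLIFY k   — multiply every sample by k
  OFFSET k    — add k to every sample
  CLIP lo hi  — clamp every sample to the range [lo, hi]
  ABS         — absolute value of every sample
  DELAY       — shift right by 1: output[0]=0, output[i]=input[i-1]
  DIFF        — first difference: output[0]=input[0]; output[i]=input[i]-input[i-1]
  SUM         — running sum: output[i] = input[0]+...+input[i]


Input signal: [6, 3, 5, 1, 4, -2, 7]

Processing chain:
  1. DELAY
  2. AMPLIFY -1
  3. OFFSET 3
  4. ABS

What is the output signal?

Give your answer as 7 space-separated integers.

Answer: 3 3 0 2 2 1 5

Derivation:
Input: [6, 3, 5, 1, 4, -2, 7]
Stage 1 (DELAY): [0, 6, 3, 5, 1, 4, -2] = [0, 6, 3, 5, 1, 4, -2] -> [0, 6, 3, 5, 1, 4, -2]
Stage 2 (AMPLIFY -1): 0*-1=0, 6*-1=-6, 3*-1=-3, 5*-1=-5, 1*-1=-1, 4*-1=-4, -2*-1=2 -> [0, -6, -3, -5, -1, -4, 2]
Stage 3 (OFFSET 3): 0+3=3, -6+3=-3, -3+3=0, -5+3=-2, -1+3=2, -4+3=-1, 2+3=5 -> [3, -3, 0, -2, 2, -1, 5]
Stage 4 (ABS): |3|=3, |-3|=3, |0|=0, |-2|=2, |2|=2, |-1|=1, |5|=5 -> [3, 3, 0, 2, 2, 1, 5]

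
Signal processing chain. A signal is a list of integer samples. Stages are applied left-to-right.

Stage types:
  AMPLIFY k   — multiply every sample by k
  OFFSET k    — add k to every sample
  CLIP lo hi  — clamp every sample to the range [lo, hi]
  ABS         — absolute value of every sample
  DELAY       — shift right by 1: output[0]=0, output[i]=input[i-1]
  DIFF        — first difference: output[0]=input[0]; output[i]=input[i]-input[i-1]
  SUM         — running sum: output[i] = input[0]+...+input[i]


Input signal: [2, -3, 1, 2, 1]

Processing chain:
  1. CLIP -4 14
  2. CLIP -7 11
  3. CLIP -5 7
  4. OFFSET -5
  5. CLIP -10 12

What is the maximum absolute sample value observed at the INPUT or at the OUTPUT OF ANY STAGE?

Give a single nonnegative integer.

Answer: 8

Derivation:
Input: [2, -3, 1, 2, 1] (max |s|=3)
Stage 1 (CLIP -4 14): clip(2,-4,14)=2, clip(-3,-4,14)=-3, clip(1,-4,14)=1, clip(2,-4,14)=2, clip(1,-4,14)=1 -> [2, -3, 1, 2, 1] (max |s|=3)
Stage 2 (CLIP -7 11): clip(2,-7,11)=2, clip(-3,-7,11)=-3, clip(1,-7,11)=1, clip(2,-7,11)=2, clip(1,-7,11)=1 -> [2, -3, 1, 2, 1] (max |s|=3)
Stage 3 (CLIP -5 7): clip(2,-5,7)=2, clip(-3,-5,7)=-3, clip(1,-5,7)=1, clip(2,-5,7)=2, clip(1,-5,7)=1 -> [2, -3, 1, 2, 1] (max |s|=3)
Stage 4 (OFFSET -5): 2+-5=-3, -3+-5=-8, 1+-5=-4, 2+-5=-3, 1+-5=-4 -> [-3, -8, -4, -3, -4] (max |s|=8)
Stage 5 (CLIP -10 12): clip(-3,-10,12)=-3, clip(-8,-10,12)=-8, clip(-4,-10,12)=-4, clip(-3,-10,12)=-3, clip(-4,-10,12)=-4 -> [-3, -8, -4, -3, -4] (max |s|=8)
Overall max amplitude: 8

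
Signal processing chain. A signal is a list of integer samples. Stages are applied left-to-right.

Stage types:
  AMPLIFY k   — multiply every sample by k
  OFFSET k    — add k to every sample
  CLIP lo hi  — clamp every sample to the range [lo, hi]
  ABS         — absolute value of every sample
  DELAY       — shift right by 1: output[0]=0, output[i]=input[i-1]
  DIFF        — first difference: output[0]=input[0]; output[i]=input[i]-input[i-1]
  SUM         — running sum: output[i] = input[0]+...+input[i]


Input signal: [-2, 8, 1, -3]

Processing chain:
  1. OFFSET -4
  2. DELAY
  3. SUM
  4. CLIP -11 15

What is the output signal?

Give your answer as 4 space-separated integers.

Answer: 0 -6 -2 -5

Derivation:
Input: [-2, 8, 1, -3]
Stage 1 (OFFSET -4): -2+-4=-6, 8+-4=4, 1+-4=-3, -3+-4=-7 -> [-6, 4, -3, -7]
Stage 2 (DELAY): [0, -6, 4, -3] = [0, -6, 4, -3] -> [0, -6, 4, -3]
Stage 3 (SUM): sum[0..0]=0, sum[0..1]=-6, sum[0..2]=-2, sum[0..3]=-5 -> [0, -6, -2, -5]
Stage 4 (CLIP -11 15): clip(0,-11,15)=0, clip(-6,-11,15)=-6, clip(-2,-11,15)=-2, clip(-5,-11,15)=-5 -> [0, -6, -2, -5]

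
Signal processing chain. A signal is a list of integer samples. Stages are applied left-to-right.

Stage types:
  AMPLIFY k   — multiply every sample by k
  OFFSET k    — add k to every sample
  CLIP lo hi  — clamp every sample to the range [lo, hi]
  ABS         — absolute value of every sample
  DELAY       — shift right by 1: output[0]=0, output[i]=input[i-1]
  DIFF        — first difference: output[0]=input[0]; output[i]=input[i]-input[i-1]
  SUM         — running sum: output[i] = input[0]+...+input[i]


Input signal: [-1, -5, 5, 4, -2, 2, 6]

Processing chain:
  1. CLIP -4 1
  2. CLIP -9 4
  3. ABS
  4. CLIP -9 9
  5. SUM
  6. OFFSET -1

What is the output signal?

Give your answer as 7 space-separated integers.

Answer: 0 4 5 6 8 9 10

Derivation:
Input: [-1, -5, 5, 4, -2, 2, 6]
Stage 1 (CLIP -4 1): clip(-1,-4,1)=-1, clip(-5,-4,1)=-4, clip(5,-4,1)=1, clip(4,-4,1)=1, clip(-2,-4,1)=-2, clip(2,-4,1)=1, clip(6,-4,1)=1 -> [-1, -4, 1, 1, -2, 1, 1]
Stage 2 (CLIP -9 4): clip(-1,-9,4)=-1, clip(-4,-9,4)=-4, clip(1,-9,4)=1, clip(1,-9,4)=1, clip(-2,-9,4)=-2, clip(1,-9,4)=1, clip(1,-9,4)=1 -> [-1, -4, 1, 1, -2, 1, 1]
Stage 3 (ABS): |-1|=1, |-4|=4, |1|=1, |1|=1, |-2|=2, |1|=1, |1|=1 -> [1, 4, 1, 1, 2, 1, 1]
Stage 4 (CLIP -9 9): clip(1,-9,9)=1, clip(4,-9,9)=4, clip(1,-9,9)=1, clip(1,-9,9)=1, clip(2,-9,9)=2, clip(1,-9,9)=1, clip(1,-9,9)=1 -> [1, 4, 1, 1, 2, 1, 1]
Stage 5 (SUM): sum[0..0]=1, sum[0..1]=5, sum[0..2]=6, sum[0..3]=7, sum[0..4]=9, sum[0..5]=10, sum[0..6]=11 -> [1, 5, 6, 7, 9, 10, 11]
Stage 6 (OFFSET -1): 1+-1=0, 5+-1=4, 6+-1=5, 7+-1=6, 9+-1=8, 10+-1=9, 11+-1=10 -> [0, 4, 5, 6, 8, 9, 10]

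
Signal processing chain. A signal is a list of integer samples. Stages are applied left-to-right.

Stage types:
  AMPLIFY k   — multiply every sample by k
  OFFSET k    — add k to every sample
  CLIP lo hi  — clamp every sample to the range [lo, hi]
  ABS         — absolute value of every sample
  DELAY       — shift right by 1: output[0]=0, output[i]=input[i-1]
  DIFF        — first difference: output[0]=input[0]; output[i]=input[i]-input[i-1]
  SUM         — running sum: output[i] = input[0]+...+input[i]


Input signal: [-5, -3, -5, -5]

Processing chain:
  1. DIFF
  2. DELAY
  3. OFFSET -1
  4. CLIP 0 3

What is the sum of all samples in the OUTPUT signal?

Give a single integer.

Input: [-5, -3, -5, -5]
Stage 1 (DIFF): s[0]=-5, -3--5=2, -5--3=-2, -5--5=0 -> [-5, 2, -2, 0]
Stage 2 (DELAY): [0, -5, 2, -2] = [0, -5, 2, -2] -> [0, -5, 2, -2]
Stage 3 (OFFSET -1): 0+-1=-1, -5+-1=-6, 2+-1=1, -2+-1=-3 -> [-1, -6, 1, -3]
Stage 4 (CLIP 0 3): clip(-1,0,3)=0, clip(-6,0,3)=0, clip(1,0,3)=1, clip(-3,0,3)=0 -> [0, 0, 1, 0]
Output sum: 1

Answer: 1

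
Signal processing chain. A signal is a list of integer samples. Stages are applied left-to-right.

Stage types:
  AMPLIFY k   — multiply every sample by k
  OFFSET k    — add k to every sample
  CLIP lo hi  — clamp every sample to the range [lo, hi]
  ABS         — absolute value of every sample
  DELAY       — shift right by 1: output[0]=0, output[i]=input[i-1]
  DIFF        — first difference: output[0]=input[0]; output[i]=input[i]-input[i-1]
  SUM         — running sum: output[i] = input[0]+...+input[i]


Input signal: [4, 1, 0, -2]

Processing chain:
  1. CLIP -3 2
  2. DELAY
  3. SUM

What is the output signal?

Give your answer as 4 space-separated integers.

Answer: 0 2 3 3

Derivation:
Input: [4, 1, 0, -2]
Stage 1 (CLIP -3 2): clip(4,-3,2)=2, clip(1,-3,2)=1, clip(0,-3,2)=0, clip(-2,-3,2)=-2 -> [2, 1, 0, -2]
Stage 2 (DELAY): [0, 2, 1, 0] = [0, 2, 1, 0] -> [0, 2, 1, 0]
Stage 3 (SUM): sum[0..0]=0, sum[0..1]=2, sum[0..2]=3, sum[0..3]=3 -> [0, 2, 3, 3]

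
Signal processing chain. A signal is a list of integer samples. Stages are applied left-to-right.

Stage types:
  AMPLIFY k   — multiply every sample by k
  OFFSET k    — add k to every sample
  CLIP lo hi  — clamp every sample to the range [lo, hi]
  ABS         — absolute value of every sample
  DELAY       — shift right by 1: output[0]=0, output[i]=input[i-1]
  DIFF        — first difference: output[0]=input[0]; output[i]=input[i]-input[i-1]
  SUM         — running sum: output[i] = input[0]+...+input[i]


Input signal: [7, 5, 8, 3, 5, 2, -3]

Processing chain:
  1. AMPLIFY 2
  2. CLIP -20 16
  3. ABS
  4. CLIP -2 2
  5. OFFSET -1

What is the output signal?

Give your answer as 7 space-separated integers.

Input: [7, 5, 8, 3, 5, 2, -3]
Stage 1 (AMPLIFY 2): 7*2=14, 5*2=10, 8*2=16, 3*2=6, 5*2=10, 2*2=4, -3*2=-6 -> [14, 10, 16, 6, 10, 4, -6]
Stage 2 (CLIP -20 16): clip(14,-20,16)=14, clip(10,-20,16)=10, clip(16,-20,16)=16, clip(6,-20,16)=6, clip(10,-20,16)=10, clip(4,-20,16)=4, clip(-6,-20,16)=-6 -> [14, 10, 16, 6, 10, 4, -6]
Stage 3 (ABS): |14|=14, |10|=10, |16|=16, |6|=6, |10|=10, |4|=4, |-6|=6 -> [14, 10, 16, 6, 10, 4, 6]
Stage 4 (CLIP -2 2): clip(14,-2,2)=2, clip(10,-2,2)=2, clip(16,-2,2)=2, clip(6,-2,2)=2, clip(10,-2,2)=2, clip(4,-2,2)=2, clip(6,-2,2)=2 -> [2, 2, 2, 2, 2, 2, 2]
Stage 5 (OFFSET -1): 2+-1=1, 2+-1=1, 2+-1=1, 2+-1=1, 2+-1=1, 2+-1=1, 2+-1=1 -> [1, 1, 1, 1, 1, 1, 1]

Answer: 1 1 1 1 1 1 1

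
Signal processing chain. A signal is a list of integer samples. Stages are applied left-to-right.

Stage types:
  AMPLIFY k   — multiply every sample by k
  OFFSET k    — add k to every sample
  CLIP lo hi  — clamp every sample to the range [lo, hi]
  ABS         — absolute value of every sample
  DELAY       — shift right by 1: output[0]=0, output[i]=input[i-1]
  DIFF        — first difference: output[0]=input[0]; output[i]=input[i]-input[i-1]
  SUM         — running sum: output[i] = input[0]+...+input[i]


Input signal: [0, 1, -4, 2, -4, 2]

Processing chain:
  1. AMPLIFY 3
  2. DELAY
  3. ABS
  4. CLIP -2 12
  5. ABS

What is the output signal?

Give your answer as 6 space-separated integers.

Answer: 0 0 3 12 6 12

Derivation:
Input: [0, 1, -4, 2, -4, 2]
Stage 1 (AMPLIFY 3): 0*3=0, 1*3=3, -4*3=-12, 2*3=6, -4*3=-12, 2*3=6 -> [0, 3, -12, 6, -12, 6]
Stage 2 (DELAY): [0, 0, 3, -12, 6, -12] = [0, 0, 3, -12, 6, -12] -> [0, 0, 3, -12, 6, -12]
Stage 3 (ABS): |0|=0, |0|=0, |3|=3, |-12|=12, |6|=6, |-12|=12 -> [0, 0, 3, 12, 6, 12]
Stage 4 (CLIP -2 12): clip(0,-2,12)=0, clip(0,-2,12)=0, clip(3,-2,12)=3, clip(12,-2,12)=12, clip(6,-2,12)=6, clip(12,-2,12)=12 -> [0, 0, 3, 12, 6, 12]
Stage 5 (ABS): |0|=0, |0|=0, |3|=3, |12|=12, |6|=6, |12|=12 -> [0, 0, 3, 12, 6, 12]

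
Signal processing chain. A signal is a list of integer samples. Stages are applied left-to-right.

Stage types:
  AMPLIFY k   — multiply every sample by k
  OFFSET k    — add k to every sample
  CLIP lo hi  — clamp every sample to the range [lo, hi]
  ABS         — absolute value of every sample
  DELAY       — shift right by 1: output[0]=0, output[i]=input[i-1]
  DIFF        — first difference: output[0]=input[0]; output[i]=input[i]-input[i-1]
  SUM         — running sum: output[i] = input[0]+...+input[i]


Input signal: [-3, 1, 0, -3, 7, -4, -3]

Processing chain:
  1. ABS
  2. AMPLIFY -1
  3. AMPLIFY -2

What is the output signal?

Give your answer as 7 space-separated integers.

Input: [-3, 1, 0, -3, 7, -4, -3]
Stage 1 (ABS): |-3|=3, |1|=1, |0|=0, |-3|=3, |7|=7, |-4|=4, |-3|=3 -> [3, 1, 0, 3, 7, 4, 3]
Stage 2 (AMPLIFY -1): 3*-1=-3, 1*-1=-1, 0*-1=0, 3*-1=-3, 7*-1=-7, 4*-1=-4, 3*-1=-3 -> [-3, -1, 0, -3, -7, -4, -3]
Stage 3 (AMPLIFY -2): -3*-2=6, -1*-2=2, 0*-2=0, -3*-2=6, -7*-2=14, -4*-2=8, -3*-2=6 -> [6, 2, 0, 6, 14, 8, 6]

Answer: 6 2 0 6 14 8 6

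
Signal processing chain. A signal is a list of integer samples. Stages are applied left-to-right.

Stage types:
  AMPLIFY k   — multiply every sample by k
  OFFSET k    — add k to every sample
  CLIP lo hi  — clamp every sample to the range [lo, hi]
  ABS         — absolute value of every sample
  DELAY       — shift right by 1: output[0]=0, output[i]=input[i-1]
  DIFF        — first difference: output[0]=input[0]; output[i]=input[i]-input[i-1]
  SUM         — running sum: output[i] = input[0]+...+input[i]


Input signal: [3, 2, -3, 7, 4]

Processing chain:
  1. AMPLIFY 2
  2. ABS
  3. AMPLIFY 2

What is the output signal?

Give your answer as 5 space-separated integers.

Input: [3, 2, -3, 7, 4]
Stage 1 (AMPLIFY 2): 3*2=6, 2*2=4, -3*2=-6, 7*2=14, 4*2=8 -> [6, 4, -6, 14, 8]
Stage 2 (ABS): |6|=6, |4|=4, |-6|=6, |14|=14, |8|=8 -> [6, 4, 6, 14, 8]
Stage 3 (AMPLIFY 2): 6*2=12, 4*2=8, 6*2=12, 14*2=28, 8*2=16 -> [12, 8, 12, 28, 16]

Answer: 12 8 12 28 16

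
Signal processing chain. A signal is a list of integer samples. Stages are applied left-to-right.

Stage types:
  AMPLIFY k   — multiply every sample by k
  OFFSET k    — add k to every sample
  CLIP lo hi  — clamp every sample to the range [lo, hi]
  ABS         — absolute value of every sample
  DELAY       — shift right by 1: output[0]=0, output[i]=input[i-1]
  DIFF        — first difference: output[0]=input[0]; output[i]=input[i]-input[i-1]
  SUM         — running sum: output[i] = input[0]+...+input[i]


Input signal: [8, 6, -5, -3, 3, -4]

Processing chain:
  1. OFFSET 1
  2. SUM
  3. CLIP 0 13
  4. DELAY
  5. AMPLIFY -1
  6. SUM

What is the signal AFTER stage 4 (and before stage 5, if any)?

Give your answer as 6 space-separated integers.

Input: [8, 6, -5, -3, 3, -4]
Stage 1 (OFFSET 1): 8+1=9, 6+1=7, -5+1=-4, -3+1=-2, 3+1=4, -4+1=-3 -> [9, 7, -4, -2, 4, -3]
Stage 2 (SUM): sum[0..0]=9, sum[0..1]=16, sum[0..2]=12, sum[0..3]=10, sum[0..4]=14, sum[0..5]=11 -> [9, 16, 12, 10, 14, 11]
Stage 3 (CLIP 0 13): clip(9,0,13)=9, clip(16,0,13)=13, clip(12,0,13)=12, clip(10,0,13)=10, clip(14,0,13)=13, clip(11,0,13)=11 -> [9, 13, 12, 10, 13, 11]
Stage 4 (DELAY): [0, 9, 13, 12, 10, 13] = [0, 9, 13, 12, 10, 13] -> [0, 9, 13, 12, 10, 13]

Answer: 0 9 13 12 10 13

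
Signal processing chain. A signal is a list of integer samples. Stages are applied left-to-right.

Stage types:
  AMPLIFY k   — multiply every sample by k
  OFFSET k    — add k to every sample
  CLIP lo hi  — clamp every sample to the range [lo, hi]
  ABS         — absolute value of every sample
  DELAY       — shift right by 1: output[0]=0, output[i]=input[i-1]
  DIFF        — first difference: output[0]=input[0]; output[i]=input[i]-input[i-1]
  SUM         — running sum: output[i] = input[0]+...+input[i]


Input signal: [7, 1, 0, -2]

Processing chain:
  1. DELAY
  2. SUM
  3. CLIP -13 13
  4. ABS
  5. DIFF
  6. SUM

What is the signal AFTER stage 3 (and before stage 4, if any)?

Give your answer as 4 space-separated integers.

Input: [7, 1, 0, -2]
Stage 1 (DELAY): [0, 7, 1, 0] = [0, 7, 1, 0] -> [0, 7, 1, 0]
Stage 2 (SUM): sum[0..0]=0, sum[0..1]=7, sum[0..2]=8, sum[0..3]=8 -> [0, 7, 8, 8]
Stage 3 (CLIP -13 13): clip(0,-13,13)=0, clip(7,-13,13)=7, clip(8,-13,13)=8, clip(8,-13,13)=8 -> [0, 7, 8, 8]

Answer: 0 7 8 8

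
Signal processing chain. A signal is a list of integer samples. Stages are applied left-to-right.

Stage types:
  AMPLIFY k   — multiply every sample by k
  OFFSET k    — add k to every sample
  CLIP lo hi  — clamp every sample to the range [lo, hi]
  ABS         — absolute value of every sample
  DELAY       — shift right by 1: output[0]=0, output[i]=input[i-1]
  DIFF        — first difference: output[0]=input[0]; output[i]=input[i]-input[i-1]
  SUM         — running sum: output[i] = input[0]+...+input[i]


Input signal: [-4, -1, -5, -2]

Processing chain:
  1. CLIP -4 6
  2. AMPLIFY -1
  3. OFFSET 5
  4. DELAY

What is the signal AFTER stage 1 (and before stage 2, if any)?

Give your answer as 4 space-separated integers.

Input: [-4, -1, -5, -2]
Stage 1 (CLIP -4 6): clip(-4,-4,6)=-4, clip(-1,-4,6)=-1, clip(-5,-4,6)=-4, clip(-2,-4,6)=-2 -> [-4, -1, -4, -2]

Answer: -4 -1 -4 -2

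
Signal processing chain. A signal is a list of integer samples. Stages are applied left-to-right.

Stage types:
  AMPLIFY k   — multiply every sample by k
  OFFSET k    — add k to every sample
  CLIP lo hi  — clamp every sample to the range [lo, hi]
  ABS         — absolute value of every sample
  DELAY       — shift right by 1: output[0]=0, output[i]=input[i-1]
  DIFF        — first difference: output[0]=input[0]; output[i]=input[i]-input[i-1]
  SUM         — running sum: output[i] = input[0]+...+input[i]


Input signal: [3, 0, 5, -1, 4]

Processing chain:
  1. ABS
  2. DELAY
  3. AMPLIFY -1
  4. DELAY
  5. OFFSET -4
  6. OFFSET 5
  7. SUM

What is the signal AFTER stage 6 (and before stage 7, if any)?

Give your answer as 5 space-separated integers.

Input: [3, 0, 5, -1, 4]
Stage 1 (ABS): |3|=3, |0|=0, |5|=5, |-1|=1, |4|=4 -> [3, 0, 5, 1, 4]
Stage 2 (DELAY): [0, 3, 0, 5, 1] = [0, 3, 0, 5, 1] -> [0, 3, 0, 5, 1]
Stage 3 (AMPLIFY -1): 0*-1=0, 3*-1=-3, 0*-1=0, 5*-1=-5, 1*-1=-1 -> [0, -3, 0, -5, -1]
Stage 4 (DELAY): [0, 0, -3, 0, -5] = [0, 0, -3, 0, -5] -> [0, 0, -3, 0, -5]
Stage 5 (OFFSET -4): 0+-4=-4, 0+-4=-4, -3+-4=-7, 0+-4=-4, -5+-4=-9 -> [-4, -4, -7, -4, -9]
Stage 6 (OFFSET 5): -4+5=1, -4+5=1, -7+5=-2, -4+5=1, -9+5=-4 -> [1, 1, -2, 1, -4]

Answer: 1 1 -2 1 -4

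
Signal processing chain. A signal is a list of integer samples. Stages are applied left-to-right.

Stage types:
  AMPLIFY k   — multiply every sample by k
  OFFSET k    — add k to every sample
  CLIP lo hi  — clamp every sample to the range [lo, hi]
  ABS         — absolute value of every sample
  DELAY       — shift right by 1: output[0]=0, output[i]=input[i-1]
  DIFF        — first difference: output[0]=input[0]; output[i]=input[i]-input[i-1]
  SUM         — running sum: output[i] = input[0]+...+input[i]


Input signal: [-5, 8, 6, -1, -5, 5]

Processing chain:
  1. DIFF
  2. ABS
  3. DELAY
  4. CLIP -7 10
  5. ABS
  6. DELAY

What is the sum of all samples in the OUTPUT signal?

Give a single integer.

Input: [-5, 8, 6, -1, -5, 5]
Stage 1 (DIFF): s[0]=-5, 8--5=13, 6-8=-2, -1-6=-7, -5--1=-4, 5--5=10 -> [-5, 13, -2, -7, -4, 10]
Stage 2 (ABS): |-5|=5, |13|=13, |-2|=2, |-7|=7, |-4|=4, |10|=10 -> [5, 13, 2, 7, 4, 10]
Stage 3 (DELAY): [0, 5, 13, 2, 7, 4] = [0, 5, 13, 2, 7, 4] -> [0, 5, 13, 2, 7, 4]
Stage 4 (CLIP -7 10): clip(0,-7,10)=0, clip(5,-7,10)=5, clip(13,-7,10)=10, clip(2,-7,10)=2, clip(7,-7,10)=7, clip(4,-7,10)=4 -> [0, 5, 10, 2, 7, 4]
Stage 5 (ABS): |0|=0, |5|=5, |10|=10, |2|=2, |7|=7, |4|=4 -> [0, 5, 10, 2, 7, 4]
Stage 6 (DELAY): [0, 0, 5, 10, 2, 7] = [0, 0, 5, 10, 2, 7] -> [0, 0, 5, 10, 2, 7]
Output sum: 24

Answer: 24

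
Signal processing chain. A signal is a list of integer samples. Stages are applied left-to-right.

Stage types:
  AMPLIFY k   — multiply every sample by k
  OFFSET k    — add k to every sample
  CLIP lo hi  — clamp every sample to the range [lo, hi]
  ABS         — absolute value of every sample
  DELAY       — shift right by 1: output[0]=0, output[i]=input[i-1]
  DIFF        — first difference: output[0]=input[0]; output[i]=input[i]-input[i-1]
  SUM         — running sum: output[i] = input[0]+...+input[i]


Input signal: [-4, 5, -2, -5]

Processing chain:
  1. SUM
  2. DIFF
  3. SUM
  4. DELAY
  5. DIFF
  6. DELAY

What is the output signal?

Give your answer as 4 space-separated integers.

Answer: 0 0 -4 5

Derivation:
Input: [-4, 5, -2, -5]
Stage 1 (SUM): sum[0..0]=-4, sum[0..1]=1, sum[0..2]=-1, sum[0..3]=-6 -> [-4, 1, -1, -6]
Stage 2 (DIFF): s[0]=-4, 1--4=5, -1-1=-2, -6--1=-5 -> [-4, 5, -2, -5]
Stage 3 (SUM): sum[0..0]=-4, sum[0..1]=1, sum[0..2]=-1, sum[0..3]=-6 -> [-4, 1, -1, -6]
Stage 4 (DELAY): [0, -4, 1, -1] = [0, -4, 1, -1] -> [0, -4, 1, -1]
Stage 5 (DIFF): s[0]=0, -4-0=-4, 1--4=5, -1-1=-2 -> [0, -4, 5, -2]
Stage 6 (DELAY): [0, 0, -4, 5] = [0, 0, -4, 5] -> [0, 0, -4, 5]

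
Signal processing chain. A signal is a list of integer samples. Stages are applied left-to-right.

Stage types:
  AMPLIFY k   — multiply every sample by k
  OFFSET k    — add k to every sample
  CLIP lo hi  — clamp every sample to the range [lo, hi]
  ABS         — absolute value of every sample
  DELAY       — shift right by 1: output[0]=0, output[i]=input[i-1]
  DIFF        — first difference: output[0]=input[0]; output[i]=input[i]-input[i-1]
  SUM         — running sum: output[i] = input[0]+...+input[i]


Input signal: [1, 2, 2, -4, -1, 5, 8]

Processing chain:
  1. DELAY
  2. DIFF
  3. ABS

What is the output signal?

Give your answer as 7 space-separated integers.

Answer: 0 1 1 0 6 3 6

Derivation:
Input: [1, 2, 2, -4, -1, 5, 8]
Stage 1 (DELAY): [0, 1, 2, 2, -4, -1, 5] = [0, 1, 2, 2, -4, -1, 5] -> [0, 1, 2, 2, -4, -1, 5]
Stage 2 (DIFF): s[0]=0, 1-0=1, 2-1=1, 2-2=0, -4-2=-6, -1--4=3, 5--1=6 -> [0, 1, 1, 0, -6, 3, 6]
Stage 3 (ABS): |0|=0, |1|=1, |1|=1, |0|=0, |-6|=6, |3|=3, |6|=6 -> [0, 1, 1, 0, 6, 3, 6]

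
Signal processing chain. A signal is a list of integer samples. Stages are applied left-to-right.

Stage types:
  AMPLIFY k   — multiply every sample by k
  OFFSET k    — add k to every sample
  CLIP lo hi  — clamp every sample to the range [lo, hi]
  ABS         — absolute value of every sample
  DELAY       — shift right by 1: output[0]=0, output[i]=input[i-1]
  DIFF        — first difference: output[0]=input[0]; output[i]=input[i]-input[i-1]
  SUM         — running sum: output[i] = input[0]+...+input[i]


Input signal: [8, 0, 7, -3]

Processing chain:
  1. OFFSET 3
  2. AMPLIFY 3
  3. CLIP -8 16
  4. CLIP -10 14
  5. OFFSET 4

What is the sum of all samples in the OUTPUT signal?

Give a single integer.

Input: [8, 0, 7, -3]
Stage 1 (OFFSET 3): 8+3=11, 0+3=3, 7+3=10, -3+3=0 -> [11, 3, 10, 0]
Stage 2 (AMPLIFY 3): 11*3=33, 3*3=9, 10*3=30, 0*3=0 -> [33, 9, 30, 0]
Stage 3 (CLIP -8 16): clip(33,-8,16)=16, clip(9,-8,16)=9, clip(30,-8,16)=16, clip(0,-8,16)=0 -> [16, 9, 16, 0]
Stage 4 (CLIP -10 14): clip(16,-10,14)=14, clip(9,-10,14)=9, clip(16,-10,14)=14, clip(0,-10,14)=0 -> [14, 9, 14, 0]
Stage 5 (OFFSET 4): 14+4=18, 9+4=13, 14+4=18, 0+4=4 -> [18, 13, 18, 4]
Output sum: 53

Answer: 53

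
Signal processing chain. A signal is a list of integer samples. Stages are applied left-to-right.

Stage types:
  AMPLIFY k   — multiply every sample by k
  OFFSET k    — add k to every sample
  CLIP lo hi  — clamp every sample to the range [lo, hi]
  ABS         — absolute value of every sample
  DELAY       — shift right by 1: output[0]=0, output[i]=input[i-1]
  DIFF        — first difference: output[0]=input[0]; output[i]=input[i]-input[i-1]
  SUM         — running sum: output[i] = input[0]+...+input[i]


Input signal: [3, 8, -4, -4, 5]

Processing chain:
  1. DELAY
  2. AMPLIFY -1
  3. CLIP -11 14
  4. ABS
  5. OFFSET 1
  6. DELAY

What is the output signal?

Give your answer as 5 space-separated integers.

Answer: 0 1 4 9 5

Derivation:
Input: [3, 8, -4, -4, 5]
Stage 1 (DELAY): [0, 3, 8, -4, -4] = [0, 3, 8, -4, -4] -> [0, 3, 8, -4, -4]
Stage 2 (AMPLIFY -1): 0*-1=0, 3*-1=-3, 8*-1=-8, -4*-1=4, -4*-1=4 -> [0, -3, -8, 4, 4]
Stage 3 (CLIP -11 14): clip(0,-11,14)=0, clip(-3,-11,14)=-3, clip(-8,-11,14)=-8, clip(4,-11,14)=4, clip(4,-11,14)=4 -> [0, -3, -8, 4, 4]
Stage 4 (ABS): |0|=0, |-3|=3, |-8|=8, |4|=4, |4|=4 -> [0, 3, 8, 4, 4]
Stage 5 (OFFSET 1): 0+1=1, 3+1=4, 8+1=9, 4+1=5, 4+1=5 -> [1, 4, 9, 5, 5]
Stage 6 (DELAY): [0, 1, 4, 9, 5] = [0, 1, 4, 9, 5] -> [0, 1, 4, 9, 5]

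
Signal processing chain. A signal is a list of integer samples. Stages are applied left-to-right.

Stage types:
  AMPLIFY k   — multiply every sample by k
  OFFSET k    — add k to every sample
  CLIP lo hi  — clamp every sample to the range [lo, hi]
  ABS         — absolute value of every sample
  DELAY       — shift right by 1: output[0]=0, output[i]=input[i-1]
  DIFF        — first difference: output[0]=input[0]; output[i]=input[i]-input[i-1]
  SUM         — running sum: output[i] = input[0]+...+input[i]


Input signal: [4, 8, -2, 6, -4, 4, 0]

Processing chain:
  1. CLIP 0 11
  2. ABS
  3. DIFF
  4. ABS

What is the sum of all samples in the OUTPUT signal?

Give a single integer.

Input: [4, 8, -2, 6, -4, 4, 0]
Stage 1 (CLIP 0 11): clip(4,0,11)=4, clip(8,0,11)=8, clip(-2,0,11)=0, clip(6,0,11)=6, clip(-4,0,11)=0, clip(4,0,11)=4, clip(0,0,11)=0 -> [4, 8, 0, 6, 0, 4, 0]
Stage 2 (ABS): |4|=4, |8|=8, |0|=0, |6|=6, |0|=0, |4|=4, |0|=0 -> [4, 8, 0, 6, 0, 4, 0]
Stage 3 (DIFF): s[0]=4, 8-4=4, 0-8=-8, 6-0=6, 0-6=-6, 4-0=4, 0-4=-4 -> [4, 4, -8, 6, -6, 4, -4]
Stage 4 (ABS): |4|=4, |4|=4, |-8|=8, |6|=6, |-6|=6, |4|=4, |-4|=4 -> [4, 4, 8, 6, 6, 4, 4]
Output sum: 36

Answer: 36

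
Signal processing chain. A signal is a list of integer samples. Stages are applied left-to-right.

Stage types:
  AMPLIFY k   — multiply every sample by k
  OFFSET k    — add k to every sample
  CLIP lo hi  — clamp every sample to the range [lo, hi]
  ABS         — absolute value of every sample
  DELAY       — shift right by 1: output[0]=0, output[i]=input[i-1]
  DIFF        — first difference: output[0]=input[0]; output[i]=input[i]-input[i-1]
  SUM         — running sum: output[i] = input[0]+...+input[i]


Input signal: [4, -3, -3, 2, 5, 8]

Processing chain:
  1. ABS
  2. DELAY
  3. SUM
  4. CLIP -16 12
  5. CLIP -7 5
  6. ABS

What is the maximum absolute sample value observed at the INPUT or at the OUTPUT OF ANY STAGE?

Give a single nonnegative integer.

Input: [4, -3, -3, 2, 5, 8] (max |s|=8)
Stage 1 (ABS): |4|=4, |-3|=3, |-3|=3, |2|=2, |5|=5, |8|=8 -> [4, 3, 3, 2, 5, 8] (max |s|=8)
Stage 2 (DELAY): [0, 4, 3, 3, 2, 5] = [0, 4, 3, 3, 2, 5] -> [0, 4, 3, 3, 2, 5] (max |s|=5)
Stage 3 (SUM): sum[0..0]=0, sum[0..1]=4, sum[0..2]=7, sum[0..3]=10, sum[0..4]=12, sum[0..5]=17 -> [0, 4, 7, 10, 12, 17] (max |s|=17)
Stage 4 (CLIP -16 12): clip(0,-16,12)=0, clip(4,-16,12)=4, clip(7,-16,12)=7, clip(10,-16,12)=10, clip(12,-16,12)=12, clip(17,-16,12)=12 -> [0, 4, 7, 10, 12, 12] (max |s|=12)
Stage 5 (CLIP -7 5): clip(0,-7,5)=0, clip(4,-7,5)=4, clip(7,-7,5)=5, clip(10,-7,5)=5, clip(12,-7,5)=5, clip(12,-7,5)=5 -> [0, 4, 5, 5, 5, 5] (max |s|=5)
Stage 6 (ABS): |0|=0, |4|=4, |5|=5, |5|=5, |5|=5, |5|=5 -> [0, 4, 5, 5, 5, 5] (max |s|=5)
Overall max amplitude: 17

Answer: 17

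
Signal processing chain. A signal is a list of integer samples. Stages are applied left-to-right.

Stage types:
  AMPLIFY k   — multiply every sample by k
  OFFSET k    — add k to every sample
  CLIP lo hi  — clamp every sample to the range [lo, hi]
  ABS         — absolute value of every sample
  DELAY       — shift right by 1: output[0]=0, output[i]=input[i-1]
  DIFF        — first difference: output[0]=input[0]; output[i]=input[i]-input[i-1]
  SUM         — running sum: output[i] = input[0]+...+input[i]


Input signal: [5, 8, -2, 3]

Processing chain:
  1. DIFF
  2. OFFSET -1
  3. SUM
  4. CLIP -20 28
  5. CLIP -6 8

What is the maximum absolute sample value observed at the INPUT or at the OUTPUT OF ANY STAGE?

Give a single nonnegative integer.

Input: [5, 8, -2, 3] (max |s|=8)
Stage 1 (DIFF): s[0]=5, 8-5=3, -2-8=-10, 3--2=5 -> [5, 3, -10, 5] (max |s|=10)
Stage 2 (OFFSET -1): 5+-1=4, 3+-1=2, -10+-1=-11, 5+-1=4 -> [4, 2, -11, 4] (max |s|=11)
Stage 3 (SUM): sum[0..0]=4, sum[0..1]=6, sum[0..2]=-5, sum[0..3]=-1 -> [4, 6, -5, -1] (max |s|=6)
Stage 4 (CLIP -20 28): clip(4,-20,28)=4, clip(6,-20,28)=6, clip(-5,-20,28)=-5, clip(-1,-20,28)=-1 -> [4, 6, -5, -1] (max |s|=6)
Stage 5 (CLIP -6 8): clip(4,-6,8)=4, clip(6,-6,8)=6, clip(-5,-6,8)=-5, clip(-1,-6,8)=-1 -> [4, 6, -5, -1] (max |s|=6)
Overall max amplitude: 11

Answer: 11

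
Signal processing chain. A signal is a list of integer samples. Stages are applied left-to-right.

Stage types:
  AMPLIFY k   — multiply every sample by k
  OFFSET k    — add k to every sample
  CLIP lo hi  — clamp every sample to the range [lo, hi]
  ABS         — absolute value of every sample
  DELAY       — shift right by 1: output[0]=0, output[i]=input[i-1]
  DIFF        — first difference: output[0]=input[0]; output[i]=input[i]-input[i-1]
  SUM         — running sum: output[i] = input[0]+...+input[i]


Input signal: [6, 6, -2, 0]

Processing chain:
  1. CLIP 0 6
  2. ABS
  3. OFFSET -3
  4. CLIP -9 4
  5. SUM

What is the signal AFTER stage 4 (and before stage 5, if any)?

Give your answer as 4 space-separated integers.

Input: [6, 6, -2, 0]
Stage 1 (CLIP 0 6): clip(6,0,6)=6, clip(6,0,6)=6, clip(-2,0,6)=0, clip(0,0,6)=0 -> [6, 6, 0, 0]
Stage 2 (ABS): |6|=6, |6|=6, |0|=0, |0|=0 -> [6, 6, 0, 0]
Stage 3 (OFFSET -3): 6+-3=3, 6+-3=3, 0+-3=-3, 0+-3=-3 -> [3, 3, -3, -3]
Stage 4 (CLIP -9 4): clip(3,-9,4)=3, clip(3,-9,4)=3, clip(-3,-9,4)=-3, clip(-3,-9,4)=-3 -> [3, 3, -3, -3]

Answer: 3 3 -3 -3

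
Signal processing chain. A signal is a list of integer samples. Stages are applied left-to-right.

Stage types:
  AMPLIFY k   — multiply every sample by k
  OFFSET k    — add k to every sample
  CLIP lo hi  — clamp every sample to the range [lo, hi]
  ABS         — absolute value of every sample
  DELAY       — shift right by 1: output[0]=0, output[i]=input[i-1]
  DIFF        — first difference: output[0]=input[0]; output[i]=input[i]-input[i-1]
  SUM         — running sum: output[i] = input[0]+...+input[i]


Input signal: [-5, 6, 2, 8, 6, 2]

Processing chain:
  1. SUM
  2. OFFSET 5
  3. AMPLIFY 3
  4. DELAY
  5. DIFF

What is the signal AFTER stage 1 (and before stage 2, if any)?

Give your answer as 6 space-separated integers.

Input: [-5, 6, 2, 8, 6, 2]
Stage 1 (SUM): sum[0..0]=-5, sum[0..1]=1, sum[0..2]=3, sum[0..3]=11, sum[0..4]=17, sum[0..5]=19 -> [-5, 1, 3, 11, 17, 19]

Answer: -5 1 3 11 17 19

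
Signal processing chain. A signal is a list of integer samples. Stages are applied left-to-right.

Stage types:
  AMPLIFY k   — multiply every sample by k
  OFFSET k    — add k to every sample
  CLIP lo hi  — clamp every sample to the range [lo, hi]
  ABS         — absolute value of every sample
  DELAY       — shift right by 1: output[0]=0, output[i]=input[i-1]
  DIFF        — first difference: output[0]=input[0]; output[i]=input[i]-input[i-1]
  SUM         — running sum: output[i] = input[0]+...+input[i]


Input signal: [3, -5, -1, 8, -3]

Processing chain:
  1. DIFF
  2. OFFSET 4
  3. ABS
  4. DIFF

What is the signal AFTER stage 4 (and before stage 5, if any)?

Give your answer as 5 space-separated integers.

Answer: 7 -3 4 5 -6

Derivation:
Input: [3, -5, -1, 8, -3]
Stage 1 (DIFF): s[0]=3, -5-3=-8, -1--5=4, 8--1=9, -3-8=-11 -> [3, -8, 4, 9, -11]
Stage 2 (OFFSET 4): 3+4=7, -8+4=-4, 4+4=8, 9+4=13, -11+4=-7 -> [7, -4, 8, 13, -7]
Stage 3 (ABS): |7|=7, |-4|=4, |8|=8, |13|=13, |-7|=7 -> [7, 4, 8, 13, 7]
Stage 4 (DIFF): s[0]=7, 4-7=-3, 8-4=4, 13-8=5, 7-13=-6 -> [7, -3, 4, 5, -6]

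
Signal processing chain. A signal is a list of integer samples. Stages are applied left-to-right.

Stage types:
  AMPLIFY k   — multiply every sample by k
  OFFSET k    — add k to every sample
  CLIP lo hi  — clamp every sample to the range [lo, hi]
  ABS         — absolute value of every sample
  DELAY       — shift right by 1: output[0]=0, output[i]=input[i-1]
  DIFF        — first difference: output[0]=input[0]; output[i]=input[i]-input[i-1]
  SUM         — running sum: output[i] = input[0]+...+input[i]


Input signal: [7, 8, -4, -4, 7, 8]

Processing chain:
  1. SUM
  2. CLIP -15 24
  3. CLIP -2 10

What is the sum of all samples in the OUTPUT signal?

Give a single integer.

Answer: 54

Derivation:
Input: [7, 8, -4, -4, 7, 8]
Stage 1 (SUM): sum[0..0]=7, sum[0..1]=15, sum[0..2]=11, sum[0..3]=7, sum[0..4]=14, sum[0..5]=22 -> [7, 15, 11, 7, 14, 22]
Stage 2 (CLIP -15 24): clip(7,-15,24)=7, clip(15,-15,24)=15, clip(11,-15,24)=11, clip(7,-15,24)=7, clip(14,-15,24)=14, clip(22,-15,24)=22 -> [7, 15, 11, 7, 14, 22]
Stage 3 (CLIP -2 10): clip(7,-2,10)=7, clip(15,-2,10)=10, clip(11,-2,10)=10, clip(7,-2,10)=7, clip(14,-2,10)=10, clip(22,-2,10)=10 -> [7, 10, 10, 7, 10, 10]
Output sum: 54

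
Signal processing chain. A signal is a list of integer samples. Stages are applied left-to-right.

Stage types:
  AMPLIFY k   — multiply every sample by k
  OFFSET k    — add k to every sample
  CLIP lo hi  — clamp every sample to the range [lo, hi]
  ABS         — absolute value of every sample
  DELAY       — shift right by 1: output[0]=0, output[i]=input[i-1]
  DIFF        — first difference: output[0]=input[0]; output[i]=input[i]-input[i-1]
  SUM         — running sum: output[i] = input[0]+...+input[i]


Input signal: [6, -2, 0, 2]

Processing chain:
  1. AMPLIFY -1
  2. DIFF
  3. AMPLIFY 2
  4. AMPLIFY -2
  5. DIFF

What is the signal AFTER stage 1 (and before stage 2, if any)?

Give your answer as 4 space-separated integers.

Answer: -6 2 0 -2

Derivation:
Input: [6, -2, 0, 2]
Stage 1 (AMPLIFY -1): 6*-1=-6, -2*-1=2, 0*-1=0, 2*-1=-2 -> [-6, 2, 0, -2]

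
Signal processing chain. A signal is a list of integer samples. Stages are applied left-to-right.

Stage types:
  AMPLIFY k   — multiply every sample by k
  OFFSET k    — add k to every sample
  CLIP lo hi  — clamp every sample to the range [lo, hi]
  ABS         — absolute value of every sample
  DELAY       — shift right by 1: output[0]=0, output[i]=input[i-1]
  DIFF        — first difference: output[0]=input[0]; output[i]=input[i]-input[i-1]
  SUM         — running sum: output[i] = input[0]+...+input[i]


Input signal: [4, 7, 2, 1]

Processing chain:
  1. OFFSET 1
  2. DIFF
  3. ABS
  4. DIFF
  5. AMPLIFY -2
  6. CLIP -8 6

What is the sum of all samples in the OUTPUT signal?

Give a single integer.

Input: [4, 7, 2, 1]
Stage 1 (OFFSET 1): 4+1=5, 7+1=8, 2+1=3, 1+1=2 -> [5, 8, 3, 2]
Stage 2 (DIFF): s[0]=5, 8-5=3, 3-8=-5, 2-3=-1 -> [5, 3, -5, -1]
Stage 3 (ABS): |5|=5, |3|=3, |-5|=5, |-1|=1 -> [5, 3, 5, 1]
Stage 4 (DIFF): s[0]=5, 3-5=-2, 5-3=2, 1-5=-4 -> [5, -2, 2, -4]
Stage 5 (AMPLIFY -2): 5*-2=-10, -2*-2=4, 2*-2=-4, -4*-2=8 -> [-10, 4, -4, 8]
Stage 6 (CLIP -8 6): clip(-10,-8,6)=-8, clip(4,-8,6)=4, clip(-4,-8,6)=-4, clip(8,-8,6)=6 -> [-8, 4, -4, 6]
Output sum: -2

Answer: -2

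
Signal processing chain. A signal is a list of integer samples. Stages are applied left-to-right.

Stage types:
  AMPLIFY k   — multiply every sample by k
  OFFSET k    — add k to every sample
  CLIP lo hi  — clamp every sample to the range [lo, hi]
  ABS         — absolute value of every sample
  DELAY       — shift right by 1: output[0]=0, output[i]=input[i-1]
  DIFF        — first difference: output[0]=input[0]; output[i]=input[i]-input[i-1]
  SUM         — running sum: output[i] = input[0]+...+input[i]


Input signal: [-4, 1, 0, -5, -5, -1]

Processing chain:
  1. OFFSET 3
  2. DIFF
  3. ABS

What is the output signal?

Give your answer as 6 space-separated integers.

Input: [-4, 1, 0, -5, -5, -1]
Stage 1 (OFFSET 3): -4+3=-1, 1+3=4, 0+3=3, -5+3=-2, -5+3=-2, -1+3=2 -> [-1, 4, 3, -2, -2, 2]
Stage 2 (DIFF): s[0]=-1, 4--1=5, 3-4=-1, -2-3=-5, -2--2=0, 2--2=4 -> [-1, 5, -1, -5, 0, 4]
Stage 3 (ABS): |-1|=1, |5|=5, |-1|=1, |-5|=5, |0|=0, |4|=4 -> [1, 5, 1, 5, 0, 4]

Answer: 1 5 1 5 0 4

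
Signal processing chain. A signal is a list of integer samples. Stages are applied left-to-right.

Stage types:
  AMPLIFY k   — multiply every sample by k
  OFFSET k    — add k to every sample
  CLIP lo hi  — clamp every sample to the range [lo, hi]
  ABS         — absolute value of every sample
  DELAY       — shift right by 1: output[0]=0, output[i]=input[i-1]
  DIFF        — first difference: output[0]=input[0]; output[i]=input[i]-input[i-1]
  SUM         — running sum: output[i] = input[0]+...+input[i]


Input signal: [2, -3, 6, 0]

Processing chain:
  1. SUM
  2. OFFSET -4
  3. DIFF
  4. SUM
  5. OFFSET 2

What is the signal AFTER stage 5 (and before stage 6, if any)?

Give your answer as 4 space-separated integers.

Answer: 0 -3 3 3

Derivation:
Input: [2, -3, 6, 0]
Stage 1 (SUM): sum[0..0]=2, sum[0..1]=-1, sum[0..2]=5, sum[0..3]=5 -> [2, -1, 5, 5]
Stage 2 (OFFSET -4): 2+-4=-2, -1+-4=-5, 5+-4=1, 5+-4=1 -> [-2, -5, 1, 1]
Stage 3 (DIFF): s[0]=-2, -5--2=-3, 1--5=6, 1-1=0 -> [-2, -3, 6, 0]
Stage 4 (SUM): sum[0..0]=-2, sum[0..1]=-5, sum[0..2]=1, sum[0..3]=1 -> [-2, -5, 1, 1]
Stage 5 (OFFSET 2): -2+2=0, -5+2=-3, 1+2=3, 1+2=3 -> [0, -3, 3, 3]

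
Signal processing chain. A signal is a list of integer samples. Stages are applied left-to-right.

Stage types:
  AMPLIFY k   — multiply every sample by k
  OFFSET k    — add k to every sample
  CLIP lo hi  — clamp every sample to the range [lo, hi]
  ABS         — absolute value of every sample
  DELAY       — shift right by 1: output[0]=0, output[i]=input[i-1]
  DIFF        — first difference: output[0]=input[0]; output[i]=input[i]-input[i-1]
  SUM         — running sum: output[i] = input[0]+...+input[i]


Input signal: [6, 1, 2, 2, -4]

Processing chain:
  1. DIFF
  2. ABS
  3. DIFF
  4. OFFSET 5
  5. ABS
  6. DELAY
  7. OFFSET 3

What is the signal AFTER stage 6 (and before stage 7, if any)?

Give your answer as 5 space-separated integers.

Answer: 0 11 4 1 4

Derivation:
Input: [6, 1, 2, 2, -4]
Stage 1 (DIFF): s[0]=6, 1-6=-5, 2-1=1, 2-2=0, -4-2=-6 -> [6, -5, 1, 0, -6]
Stage 2 (ABS): |6|=6, |-5|=5, |1|=1, |0|=0, |-6|=6 -> [6, 5, 1, 0, 6]
Stage 3 (DIFF): s[0]=6, 5-6=-1, 1-5=-4, 0-1=-1, 6-0=6 -> [6, -1, -4, -1, 6]
Stage 4 (OFFSET 5): 6+5=11, -1+5=4, -4+5=1, -1+5=4, 6+5=11 -> [11, 4, 1, 4, 11]
Stage 5 (ABS): |11|=11, |4|=4, |1|=1, |4|=4, |11|=11 -> [11, 4, 1, 4, 11]
Stage 6 (DELAY): [0, 11, 4, 1, 4] = [0, 11, 4, 1, 4] -> [0, 11, 4, 1, 4]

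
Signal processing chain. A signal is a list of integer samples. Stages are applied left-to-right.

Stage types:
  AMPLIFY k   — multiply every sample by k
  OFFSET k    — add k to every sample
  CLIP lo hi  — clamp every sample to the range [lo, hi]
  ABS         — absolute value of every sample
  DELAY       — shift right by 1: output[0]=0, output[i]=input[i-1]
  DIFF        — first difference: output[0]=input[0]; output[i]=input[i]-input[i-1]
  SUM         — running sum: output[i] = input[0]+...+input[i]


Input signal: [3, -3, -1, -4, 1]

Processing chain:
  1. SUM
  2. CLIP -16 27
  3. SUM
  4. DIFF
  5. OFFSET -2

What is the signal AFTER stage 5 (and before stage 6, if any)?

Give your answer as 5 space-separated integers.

Answer: 1 -2 -3 -7 -6

Derivation:
Input: [3, -3, -1, -4, 1]
Stage 1 (SUM): sum[0..0]=3, sum[0..1]=0, sum[0..2]=-1, sum[0..3]=-5, sum[0..4]=-4 -> [3, 0, -1, -5, -4]
Stage 2 (CLIP -16 27): clip(3,-16,27)=3, clip(0,-16,27)=0, clip(-1,-16,27)=-1, clip(-5,-16,27)=-5, clip(-4,-16,27)=-4 -> [3, 0, -1, -5, -4]
Stage 3 (SUM): sum[0..0]=3, sum[0..1]=3, sum[0..2]=2, sum[0..3]=-3, sum[0..4]=-7 -> [3, 3, 2, -3, -7]
Stage 4 (DIFF): s[0]=3, 3-3=0, 2-3=-1, -3-2=-5, -7--3=-4 -> [3, 0, -1, -5, -4]
Stage 5 (OFFSET -2): 3+-2=1, 0+-2=-2, -1+-2=-3, -5+-2=-7, -4+-2=-6 -> [1, -2, -3, -7, -6]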